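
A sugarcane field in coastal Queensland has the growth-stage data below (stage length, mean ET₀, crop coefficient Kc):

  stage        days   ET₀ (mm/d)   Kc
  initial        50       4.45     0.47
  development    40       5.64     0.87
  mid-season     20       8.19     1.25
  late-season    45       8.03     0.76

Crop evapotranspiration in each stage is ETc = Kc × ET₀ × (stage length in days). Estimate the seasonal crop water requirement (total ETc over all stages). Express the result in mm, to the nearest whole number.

initial: 0.47 × 4.45 × 50 = 104.58 mm
development: 0.87 × 5.64 × 40 = 196.27 mm
mid-season: 1.25 × 8.19 × 20 = 204.75 mm
late-season: 0.76 × 8.03 × 45 = 274.63 mm
Seasonal total = 780.23 mm

780 mm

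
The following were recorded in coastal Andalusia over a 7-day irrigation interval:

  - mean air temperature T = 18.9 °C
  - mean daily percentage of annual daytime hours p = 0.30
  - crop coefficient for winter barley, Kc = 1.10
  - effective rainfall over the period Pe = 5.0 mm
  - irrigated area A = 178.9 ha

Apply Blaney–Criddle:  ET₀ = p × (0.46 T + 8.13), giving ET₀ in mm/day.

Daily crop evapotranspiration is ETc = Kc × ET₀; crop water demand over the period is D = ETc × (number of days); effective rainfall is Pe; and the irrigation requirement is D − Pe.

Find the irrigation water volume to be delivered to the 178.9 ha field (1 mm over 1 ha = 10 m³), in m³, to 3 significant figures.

60600 m³

ET₀ = 0.30 × (0.46 × 18.9 + 8.13) = 0.30 × 16.824 = 5.0472 mm/d
ETc = Kc × ET₀ = 1.10 × 5.0472 = 5.5519 mm/d
Crop demand D = ETc × 7 d = 5.5519 × 7 = 38.863 mm
D − Pe = 38.863 − 5.0 = 33.863 mm
Volume = 33.863 mm × 178.9 ha × 10 = 60580.9 m³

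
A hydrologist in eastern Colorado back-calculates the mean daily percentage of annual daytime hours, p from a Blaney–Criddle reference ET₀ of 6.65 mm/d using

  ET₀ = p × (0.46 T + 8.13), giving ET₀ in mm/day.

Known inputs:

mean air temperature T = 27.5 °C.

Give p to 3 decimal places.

0.320

p = ET₀ / (0.46 T + 8.13) = 6.65 / (0.46 × 27.5 + 8.13) = 6.65 / 20.780 = 0.3200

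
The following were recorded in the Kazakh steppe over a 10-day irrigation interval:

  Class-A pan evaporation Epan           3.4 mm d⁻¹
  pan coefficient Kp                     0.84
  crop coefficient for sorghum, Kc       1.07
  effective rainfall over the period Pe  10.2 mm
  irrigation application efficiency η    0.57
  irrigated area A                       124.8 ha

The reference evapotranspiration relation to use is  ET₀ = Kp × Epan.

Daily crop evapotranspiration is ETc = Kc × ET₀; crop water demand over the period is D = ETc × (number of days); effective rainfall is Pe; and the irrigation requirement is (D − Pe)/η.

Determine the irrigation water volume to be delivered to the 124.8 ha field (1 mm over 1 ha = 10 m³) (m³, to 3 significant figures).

ET₀ = 0.84 × 3.4 = 2.8560 mm/d
ETc = Kc × ET₀ = 1.07 × 2.8560 = 3.0559 mm/d
Crop demand D = ETc × 10 d = 3.0559 × 10 = 30.559 mm
D − Pe = 30.559 − 10.2 = 20.359 mm
Gross irrigation = 20.359 / 0.57 = 35.718 mm
Volume = 35.718 mm × 124.8 ha × 10 = 44576.1 m³

44600 m³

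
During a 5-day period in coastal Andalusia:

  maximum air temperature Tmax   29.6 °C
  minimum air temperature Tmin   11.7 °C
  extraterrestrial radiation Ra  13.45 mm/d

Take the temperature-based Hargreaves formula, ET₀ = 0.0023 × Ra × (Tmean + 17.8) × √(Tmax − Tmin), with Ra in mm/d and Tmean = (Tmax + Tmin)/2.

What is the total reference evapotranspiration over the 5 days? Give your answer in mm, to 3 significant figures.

Tmean = (29.6 + 11.7)/2 = 20.65 °C
ET₀ = 0.0023 × 13.45 × (20.65 + 17.8) × √17.9 = 0.0023 × 13.45 × 38.45 × 4.2308 = 5.0323 mm/d
Over 5 days: 5.0323 × 5 = 25.162 mm

25.2 mm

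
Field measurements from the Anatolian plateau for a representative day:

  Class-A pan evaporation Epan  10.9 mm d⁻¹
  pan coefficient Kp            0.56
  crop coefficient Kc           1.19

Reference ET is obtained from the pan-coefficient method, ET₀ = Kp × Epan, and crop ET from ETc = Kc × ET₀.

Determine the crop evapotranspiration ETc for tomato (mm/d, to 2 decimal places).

7.26 mm/d

ET₀ = 0.56 × 10.9 = 6.1040 mm/d
ETc = Kc × ET₀ = 1.19 × 6.1040 = 7.2638 mm/d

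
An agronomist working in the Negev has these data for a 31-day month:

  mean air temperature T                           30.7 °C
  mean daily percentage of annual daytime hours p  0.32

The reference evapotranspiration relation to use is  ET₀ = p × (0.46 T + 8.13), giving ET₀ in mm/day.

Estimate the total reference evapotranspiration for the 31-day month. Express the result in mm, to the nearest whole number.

221 mm

ET₀ = 0.32 × (0.46 × 30.7 + 8.13) = 0.32 × 22.252 = 7.1206 mm/d
Monthly total = 7.1206 × 31 = 220.739 mm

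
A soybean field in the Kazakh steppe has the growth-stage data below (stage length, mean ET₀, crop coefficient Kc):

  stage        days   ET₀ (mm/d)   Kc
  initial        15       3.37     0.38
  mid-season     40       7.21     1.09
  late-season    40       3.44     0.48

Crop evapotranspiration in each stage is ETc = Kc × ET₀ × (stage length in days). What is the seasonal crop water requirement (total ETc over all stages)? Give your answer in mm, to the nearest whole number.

initial: 0.38 × 3.37 × 15 = 19.21 mm
mid-season: 1.09 × 7.21 × 40 = 314.36 mm
late-season: 0.48 × 3.44 × 40 = 66.05 mm
Seasonal total = 399.62 mm

400 mm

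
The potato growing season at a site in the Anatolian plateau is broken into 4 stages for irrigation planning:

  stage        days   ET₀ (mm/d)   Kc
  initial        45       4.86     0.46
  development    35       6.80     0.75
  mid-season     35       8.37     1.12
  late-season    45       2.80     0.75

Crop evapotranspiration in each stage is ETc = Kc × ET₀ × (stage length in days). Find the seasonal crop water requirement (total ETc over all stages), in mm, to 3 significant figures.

initial: 0.46 × 4.86 × 45 = 100.60 mm
development: 0.75 × 6.80 × 35 = 178.50 mm
mid-season: 1.12 × 8.37 × 35 = 328.10 mm
late-season: 0.75 × 2.80 × 45 = 94.50 mm
Seasonal total = 701.70 mm

702 mm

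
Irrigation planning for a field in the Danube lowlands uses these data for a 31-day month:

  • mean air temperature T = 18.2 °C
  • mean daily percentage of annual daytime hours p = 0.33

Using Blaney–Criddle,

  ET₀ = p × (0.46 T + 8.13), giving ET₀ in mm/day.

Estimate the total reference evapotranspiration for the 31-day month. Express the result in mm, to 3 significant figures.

169 mm

ET₀ = 0.33 × (0.46 × 18.2 + 8.13) = 0.33 × 16.502 = 5.4457 mm/d
Monthly total = 5.4457 × 31 = 168.817 mm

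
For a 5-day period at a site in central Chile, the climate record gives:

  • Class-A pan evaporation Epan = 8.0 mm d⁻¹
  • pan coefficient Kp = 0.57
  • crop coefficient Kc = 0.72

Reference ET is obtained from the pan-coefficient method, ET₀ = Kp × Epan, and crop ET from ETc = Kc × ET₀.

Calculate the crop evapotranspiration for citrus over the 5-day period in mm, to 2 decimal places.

16.42 mm

ET₀ = 0.57 × 8.0 = 4.5600 mm/d
ETc = Kc × ET₀ = 0.72 × 4.5600 = 3.2832 mm/d
Over 5 days: 3.2832 × 5 = 16.416 mm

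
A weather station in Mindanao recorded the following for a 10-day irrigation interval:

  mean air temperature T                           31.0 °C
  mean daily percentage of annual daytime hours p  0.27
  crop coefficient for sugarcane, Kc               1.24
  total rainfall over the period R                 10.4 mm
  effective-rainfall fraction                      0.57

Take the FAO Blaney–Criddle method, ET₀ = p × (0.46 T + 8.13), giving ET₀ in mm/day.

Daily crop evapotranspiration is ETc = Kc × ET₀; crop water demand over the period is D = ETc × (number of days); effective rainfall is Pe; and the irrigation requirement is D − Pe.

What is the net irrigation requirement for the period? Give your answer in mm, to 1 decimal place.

ET₀ = 0.27 × (0.46 × 31.0 + 8.13) = 0.27 × 22.390 = 6.0453 mm/d
ETc = Kc × ET₀ = 1.24 × 6.0453 = 7.4962 mm/d
Crop demand D = ETc × 10 d = 7.4962 × 10 = 74.962 mm
Pe = 0.57 × 10.4 = 5.928 mm
D − Pe = 74.962 − 5.928 = 69.034 mm

69.0 mm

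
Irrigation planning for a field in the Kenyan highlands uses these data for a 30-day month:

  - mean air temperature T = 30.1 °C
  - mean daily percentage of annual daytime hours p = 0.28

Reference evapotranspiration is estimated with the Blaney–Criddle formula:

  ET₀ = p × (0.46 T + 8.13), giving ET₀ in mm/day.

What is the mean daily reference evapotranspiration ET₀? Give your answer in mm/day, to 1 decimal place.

6.2 mm/day

ET₀ = 0.28 × (0.46 × 30.1 + 8.13) = 0.28 × 21.976 = 6.1533 mm/d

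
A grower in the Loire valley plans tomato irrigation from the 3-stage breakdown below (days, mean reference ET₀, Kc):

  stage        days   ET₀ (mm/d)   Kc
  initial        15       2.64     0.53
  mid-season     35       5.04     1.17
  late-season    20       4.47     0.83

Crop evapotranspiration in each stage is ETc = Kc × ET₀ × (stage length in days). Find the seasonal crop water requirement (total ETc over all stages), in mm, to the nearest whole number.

initial: 0.53 × 2.64 × 15 = 20.99 mm
mid-season: 1.17 × 5.04 × 35 = 206.39 mm
late-season: 0.83 × 4.47 × 20 = 74.20 mm
Seasonal total = 301.58 mm

302 mm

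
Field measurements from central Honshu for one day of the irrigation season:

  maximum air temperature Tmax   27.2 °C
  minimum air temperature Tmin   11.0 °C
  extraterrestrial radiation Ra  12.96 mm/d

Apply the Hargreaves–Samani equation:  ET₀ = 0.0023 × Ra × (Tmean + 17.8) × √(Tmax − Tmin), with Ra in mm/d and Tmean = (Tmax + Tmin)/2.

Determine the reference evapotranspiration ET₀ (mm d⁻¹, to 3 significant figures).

Tmean = (27.2 + 11.0)/2 = 19.10 °C
ET₀ = 0.0023 × 12.96 × (19.10 + 17.8) × √16.2 = 0.0023 × 12.96 × 36.90 × 4.0249 = 4.4270 mm/d

4.43 mm d⁻¹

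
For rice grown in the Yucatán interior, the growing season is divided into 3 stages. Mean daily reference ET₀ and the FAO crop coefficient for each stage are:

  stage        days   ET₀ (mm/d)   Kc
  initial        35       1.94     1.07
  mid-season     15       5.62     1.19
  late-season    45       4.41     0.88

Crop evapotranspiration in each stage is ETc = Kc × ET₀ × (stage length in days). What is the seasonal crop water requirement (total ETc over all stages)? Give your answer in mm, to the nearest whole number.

348 mm

initial: 1.07 × 1.94 × 35 = 72.65 mm
mid-season: 1.19 × 5.62 × 15 = 100.32 mm
late-season: 0.88 × 4.41 × 45 = 174.64 mm
Seasonal total = 347.61 mm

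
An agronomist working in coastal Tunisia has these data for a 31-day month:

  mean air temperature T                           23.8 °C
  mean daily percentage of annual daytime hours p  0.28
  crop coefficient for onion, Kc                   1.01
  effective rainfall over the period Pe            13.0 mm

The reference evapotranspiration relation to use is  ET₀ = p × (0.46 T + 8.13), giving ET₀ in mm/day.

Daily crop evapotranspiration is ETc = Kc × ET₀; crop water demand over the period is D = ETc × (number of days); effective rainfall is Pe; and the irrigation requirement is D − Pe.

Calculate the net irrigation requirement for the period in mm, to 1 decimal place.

154.3 mm

ET₀ = 0.28 × (0.46 × 23.8 + 8.13) = 0.28 × 19.078 = 5.3418 mm/d
ETc = Kc × ET₀ = 1.01 × 5.3418 = 5.3952 mm/d
Crop demand D = ETc × 31 d = 5.3952 × 31 = 167.251 mm
D − Pe = 167.251 − 13.0 = 154.251 mm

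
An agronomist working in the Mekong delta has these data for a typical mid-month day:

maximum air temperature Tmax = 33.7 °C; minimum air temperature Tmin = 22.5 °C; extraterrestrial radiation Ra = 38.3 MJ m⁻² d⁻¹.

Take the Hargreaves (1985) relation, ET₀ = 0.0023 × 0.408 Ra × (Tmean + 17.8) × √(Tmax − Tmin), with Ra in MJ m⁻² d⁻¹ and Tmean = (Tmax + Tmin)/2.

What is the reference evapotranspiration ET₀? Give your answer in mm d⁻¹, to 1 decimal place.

Tmean = (33.7 + 22.5)/2 = 28.10 °C
0.408 Ra = 0.408 × 38.3 = 15.6264 mm/d equivalent
ET₀ = 0.0023 × 15.6264 × (28.10 + 17.8) × √11.2 = 0.0023 × 15.6264 × 45.90 × 3.3466 = 5.5208 mm/d

5.5 mm d⁻¹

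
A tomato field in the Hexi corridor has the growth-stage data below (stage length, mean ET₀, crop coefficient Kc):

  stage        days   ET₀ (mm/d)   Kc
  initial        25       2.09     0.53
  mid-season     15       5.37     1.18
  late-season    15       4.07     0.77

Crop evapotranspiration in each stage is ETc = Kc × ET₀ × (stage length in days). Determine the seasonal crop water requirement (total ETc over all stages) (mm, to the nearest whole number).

170 mm

initial: 0.53 × 2.09 × 25 = 27.69 mm
mid-season: 1.18 × 5.37 × 15 = 95.05 mm
late-season: 0.77 × 4.07 × 15 = 47.01 mm
Seasonal total = 169.75 mm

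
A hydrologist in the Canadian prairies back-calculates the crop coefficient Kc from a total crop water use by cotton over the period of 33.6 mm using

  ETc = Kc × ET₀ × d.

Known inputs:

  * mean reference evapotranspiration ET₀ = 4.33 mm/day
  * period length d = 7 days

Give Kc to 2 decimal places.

ETc = Kc × ET₀ × d  ⇒  Kc = ETc / (ET₀ × d)
Kc = 33.6 / (4.33 × 7) = 33.6 / 30.31 = 1.1085

1.11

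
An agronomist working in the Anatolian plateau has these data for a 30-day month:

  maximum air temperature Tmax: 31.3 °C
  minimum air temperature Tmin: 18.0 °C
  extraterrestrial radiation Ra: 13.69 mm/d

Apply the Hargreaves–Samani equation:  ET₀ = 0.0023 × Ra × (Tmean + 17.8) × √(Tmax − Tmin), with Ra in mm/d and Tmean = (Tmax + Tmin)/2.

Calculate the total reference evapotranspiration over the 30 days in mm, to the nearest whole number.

Tmean = (31.3 + 18.0)/2 = 24.65 °C
ET₀ = 0.0023 × 13.69 × (24.65 + 17.8) × √13.3 = 0.0023 × 13.69 × 42.45 × 3.6469 = 4.8745 mm/d
Over 30 days: 4.8745 × 30 = 146.235 mm

146 mm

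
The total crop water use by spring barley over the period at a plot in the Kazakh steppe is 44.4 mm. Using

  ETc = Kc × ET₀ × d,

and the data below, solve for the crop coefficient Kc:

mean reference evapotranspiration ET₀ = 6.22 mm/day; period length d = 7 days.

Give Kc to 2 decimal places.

1.02

ETc = Kc × ET₀ × d  ⇒  Kc = ETc / (ET₀ × d)
Kc = 44.4 / (6.22 × 7) = 44.4 / 43.54 = 1.0198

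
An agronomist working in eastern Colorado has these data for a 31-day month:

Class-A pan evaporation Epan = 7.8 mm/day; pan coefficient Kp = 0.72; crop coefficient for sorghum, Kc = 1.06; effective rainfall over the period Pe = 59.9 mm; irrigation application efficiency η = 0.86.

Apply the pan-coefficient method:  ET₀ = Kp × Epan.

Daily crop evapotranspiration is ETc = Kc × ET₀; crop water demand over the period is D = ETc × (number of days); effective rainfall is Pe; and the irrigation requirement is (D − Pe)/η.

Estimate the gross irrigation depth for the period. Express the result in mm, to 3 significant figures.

145 mm

ET₀ = 0.72 × 7.8 = 5.6160 mm/d
ETc = Kc × ET₀ = 1.06 × 5.6160 = 5.9530 mm/d
Crop demand D = ETc × 31 d = 5.9530 × 31 = 184.543 mm
D − Pe = 184.543 − 59.9 = 124.643 mm
Gross irrigation = 124.643 / 0.86 = 144.934 mm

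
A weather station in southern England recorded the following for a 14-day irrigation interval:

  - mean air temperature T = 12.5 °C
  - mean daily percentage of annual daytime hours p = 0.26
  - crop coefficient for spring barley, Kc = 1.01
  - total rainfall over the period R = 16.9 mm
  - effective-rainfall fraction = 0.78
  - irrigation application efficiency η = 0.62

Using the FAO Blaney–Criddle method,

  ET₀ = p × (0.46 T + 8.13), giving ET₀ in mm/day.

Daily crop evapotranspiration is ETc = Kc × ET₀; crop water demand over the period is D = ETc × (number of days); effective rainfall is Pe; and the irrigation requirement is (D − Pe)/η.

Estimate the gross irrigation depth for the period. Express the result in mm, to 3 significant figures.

61.0 mm

ET₀ = 0.26 × (0.46 × 12.5 + 8.13) = 0.26 × 13.880 = 3.6088 mm/d
ETc = Kc × ET₀ = 1.01 × 3.6088 = 3.6449 mm/d
Crop demand D = ETc × 14 d = 3.6449 × 14 = 51.029 mm
Pe = 0.78 × 16.9 = 13.182 mm
D − Pe = 51.029 − 13.182 = 37.847 mm
Gross irrigation = 37.847 / 0.62 = 61.044 mm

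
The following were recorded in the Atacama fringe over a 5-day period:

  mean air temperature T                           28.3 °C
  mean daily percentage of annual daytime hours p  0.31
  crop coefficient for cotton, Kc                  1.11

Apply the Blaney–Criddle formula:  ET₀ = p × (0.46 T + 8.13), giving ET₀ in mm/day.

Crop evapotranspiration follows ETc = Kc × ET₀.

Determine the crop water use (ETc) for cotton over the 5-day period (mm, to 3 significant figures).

36.4 mm

ET₀ = 0.31 × (0.46 × 28.3 + 8.13) = 0.31 × 21.148 = 6.5559 mm/d
ETc = Kc × ET₀ = 1.11 × 6.5559 = 7.2770 mm/d
Over 5 days: 7.2770 × 5 = 36.385 mm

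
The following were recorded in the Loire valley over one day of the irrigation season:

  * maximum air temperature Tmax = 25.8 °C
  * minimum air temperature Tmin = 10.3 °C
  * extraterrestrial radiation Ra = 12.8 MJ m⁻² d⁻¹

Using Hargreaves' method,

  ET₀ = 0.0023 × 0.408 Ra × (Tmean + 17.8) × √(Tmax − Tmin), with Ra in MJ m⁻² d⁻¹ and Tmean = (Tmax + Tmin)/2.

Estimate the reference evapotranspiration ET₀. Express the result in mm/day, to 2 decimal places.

Tmean = (25.8 + 10.3)/2 = 18.05 °C
0.408 Ra = 0.408 × 12.8 = 5.2224 mm/d equivalent
ET₀ = 0.0023 × 5.2224 × (18.05 + 17.8) × √15.5 = 0.0023 × 5.2224 × 35.85 × 3.9370 = 1.6953 mm/d

1.70 mm/day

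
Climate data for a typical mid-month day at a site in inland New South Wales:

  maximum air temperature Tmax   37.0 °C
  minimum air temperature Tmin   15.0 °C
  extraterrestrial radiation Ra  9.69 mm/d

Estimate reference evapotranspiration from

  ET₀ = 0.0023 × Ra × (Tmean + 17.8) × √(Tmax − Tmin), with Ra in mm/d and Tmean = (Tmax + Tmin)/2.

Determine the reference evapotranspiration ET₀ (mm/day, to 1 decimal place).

Tmean = (37.0 + 15.0)/2 = 26.00 °C
ET₀ = 0.0023 × 9.69 × (26.00 + 17.8) × √22.0 = 0.0023 × 9.69 × 43.80 × 4.6904 = 4.5786 mm/d

4.6 mm/day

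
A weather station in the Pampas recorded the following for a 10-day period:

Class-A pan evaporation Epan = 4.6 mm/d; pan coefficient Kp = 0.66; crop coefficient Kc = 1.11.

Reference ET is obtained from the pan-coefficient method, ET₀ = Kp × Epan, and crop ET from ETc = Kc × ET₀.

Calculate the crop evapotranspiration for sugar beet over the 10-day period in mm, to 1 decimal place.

33.7 mm

ET₀ = 0.66 × 4.6 = 3.0360 mm/d
ETc = Kc × ET₀ = 1.11 × 3.0360 = 3.3700 mm/d
Over 10 days: 3.3700 × 10 = 33.700 mm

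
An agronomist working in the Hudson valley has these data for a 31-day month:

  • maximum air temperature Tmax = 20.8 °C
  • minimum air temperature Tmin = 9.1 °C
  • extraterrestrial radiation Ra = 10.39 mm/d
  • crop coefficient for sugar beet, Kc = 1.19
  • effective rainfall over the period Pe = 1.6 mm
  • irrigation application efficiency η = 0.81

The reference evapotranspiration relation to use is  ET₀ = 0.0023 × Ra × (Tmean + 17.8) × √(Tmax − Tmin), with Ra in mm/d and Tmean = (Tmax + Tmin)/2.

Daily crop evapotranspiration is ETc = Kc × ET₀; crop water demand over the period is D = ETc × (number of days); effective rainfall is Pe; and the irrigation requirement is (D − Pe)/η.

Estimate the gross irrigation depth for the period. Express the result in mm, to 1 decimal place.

119.9 mm

Tmean = (20.8 + 9.1)/2 = 14.95 °C
ET₀ = 0.0023 × 10.39 × (14.95 + 17.8) × √11.7 = 0.0023 × 10.39 × 32.75 × 3.4205 = 2.6770 mm/d
ETc = Kc × ET₀ = 1.19 × 2.6770 = 3.1856 mm/d
Crop demand D = ETc × 31 d = 3.1856 × 31 = 98.754 mm
D − Pe = 98.754 − 1.6 = 97.154 mm
Gross irrigation = 97.154 / 0.81 = 119.943 mm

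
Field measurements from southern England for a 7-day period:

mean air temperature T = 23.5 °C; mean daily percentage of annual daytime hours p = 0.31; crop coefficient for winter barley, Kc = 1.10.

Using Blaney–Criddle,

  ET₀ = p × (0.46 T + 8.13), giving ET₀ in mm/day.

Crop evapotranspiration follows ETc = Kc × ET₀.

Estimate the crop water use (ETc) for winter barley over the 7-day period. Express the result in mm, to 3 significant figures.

ET₀ = 0.31 × (0.46 × 23.5 + 8.13) = 0.31 × 18.940 = 5.8714 mm/d
ETc = Kc × ET₀ = 1.10 × 5.8714 = 6.4585 mm/d
Over 7 days: 6.4585 × 7 = 45.210 mm

45.2 mm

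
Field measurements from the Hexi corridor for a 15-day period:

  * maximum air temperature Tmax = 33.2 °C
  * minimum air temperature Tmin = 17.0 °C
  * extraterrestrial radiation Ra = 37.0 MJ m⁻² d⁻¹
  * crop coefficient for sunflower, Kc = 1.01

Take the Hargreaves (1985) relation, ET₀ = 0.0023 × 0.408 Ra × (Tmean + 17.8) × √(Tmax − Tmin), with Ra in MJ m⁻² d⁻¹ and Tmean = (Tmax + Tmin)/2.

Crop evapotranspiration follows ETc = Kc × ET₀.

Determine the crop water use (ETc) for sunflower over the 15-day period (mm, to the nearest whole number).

91 mm

Tmean = (33.2 + 17.0)/2 = 25.10 °C
0.408 Ra = 0.408 × 37.0 = 15.0960 mm/d equivalent
ET₀ = 0.0023 × 15.0960 × (25.10 + 17.8) × √16.2 = 0.0023 × 15.0960 × 42.90 × 4.0249 = 5.9952 mm/d
ETc = Kc × ET₀ = 1.01 × 5.9952 = 6.0552 mm/d
Over 15 days: 6.0552 × 15 = 90.828 mm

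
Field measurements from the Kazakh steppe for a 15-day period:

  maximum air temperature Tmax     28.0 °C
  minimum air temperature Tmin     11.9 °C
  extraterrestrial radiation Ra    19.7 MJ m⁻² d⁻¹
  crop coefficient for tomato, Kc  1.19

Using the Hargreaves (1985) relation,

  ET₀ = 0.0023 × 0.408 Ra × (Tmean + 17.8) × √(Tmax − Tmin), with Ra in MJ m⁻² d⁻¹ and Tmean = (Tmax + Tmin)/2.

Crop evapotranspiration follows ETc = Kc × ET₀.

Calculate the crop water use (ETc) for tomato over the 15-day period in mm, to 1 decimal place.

50.0 mm

Tmean = (28.0 + 11.9)/2 = 19.95 °C
0.408 Ra = 0.408 × 19.7 = 8.0376 mm/d equivalent
ET₀ = 0.0023 × 8.0376 × (19.95 + 17.8) × √16.1 = 0.0023 × 8.0376 × 37.75 × 4.0125 = 2.8002 mm/d
ETc = Kc × ET₀ = 1.19 × 2.8002 = 3.3322 mm/d
Over 15 days: 3.3322 × 15 = 49.983 mm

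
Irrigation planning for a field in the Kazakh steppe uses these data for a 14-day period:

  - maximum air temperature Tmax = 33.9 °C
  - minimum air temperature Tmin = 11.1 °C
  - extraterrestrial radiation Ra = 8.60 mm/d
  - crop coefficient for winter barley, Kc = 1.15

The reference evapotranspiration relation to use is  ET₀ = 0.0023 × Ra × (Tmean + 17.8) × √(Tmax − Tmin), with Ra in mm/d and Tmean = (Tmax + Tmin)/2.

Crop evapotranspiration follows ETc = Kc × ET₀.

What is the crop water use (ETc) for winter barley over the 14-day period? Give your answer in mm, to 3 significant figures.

61.3 mm

Tmean = (33.9 + 11.1)/2 = 22.50 °C
ET₀ = 0.0023 × 8.60 × (22.50 + 17.8) × √22.8 = 0.0023 × 8.60 × 40.30 × 4.7749 = 3.8062 mm/d
ETc = Kc × ET₀ = 1.15 × 3.8062 = 4.3771 mm/d
Over 14 days: 4.3771 × 14 = 61.279 mm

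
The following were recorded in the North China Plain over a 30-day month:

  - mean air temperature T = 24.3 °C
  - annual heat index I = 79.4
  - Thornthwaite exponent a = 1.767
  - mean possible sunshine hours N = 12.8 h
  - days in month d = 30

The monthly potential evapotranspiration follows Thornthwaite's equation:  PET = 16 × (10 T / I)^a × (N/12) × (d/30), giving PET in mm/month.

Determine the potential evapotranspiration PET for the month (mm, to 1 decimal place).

123.2 mm

10T/I = 10 × 24.3 / 79.4 = 3.0605
(10T/I)^a = 3.0605^1.767 = 7.2176
Uncorrected PET = 16 × 7.2176 = 115.482 mm
Correction = (N/12)(d/30) = (12.8/12)(30/30) = 1.0667
PET = 115.482 × 1.0667 = 123.185 mm/month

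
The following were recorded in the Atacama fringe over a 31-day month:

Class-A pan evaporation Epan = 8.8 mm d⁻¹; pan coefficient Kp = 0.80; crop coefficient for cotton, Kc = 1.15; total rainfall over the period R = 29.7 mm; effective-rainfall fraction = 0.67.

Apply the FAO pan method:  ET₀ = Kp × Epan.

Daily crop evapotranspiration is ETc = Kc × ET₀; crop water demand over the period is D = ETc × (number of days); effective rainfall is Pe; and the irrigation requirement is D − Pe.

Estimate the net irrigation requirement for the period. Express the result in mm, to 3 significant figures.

ET₀ = 0.80 × 8.8 = 7.0400 mm/d
ETc = Kc × ET₀ = 1.15 × 7.0400 = 8.0960 mm/d
Crop demand D = ETc × 31 d = 8.0960 × 31 = 250.976 mm
Pe = 0.67 × 29.7 = 19.899 mm
D − Pe = 250.976 − 19.899 = 231.077 mm

231 mm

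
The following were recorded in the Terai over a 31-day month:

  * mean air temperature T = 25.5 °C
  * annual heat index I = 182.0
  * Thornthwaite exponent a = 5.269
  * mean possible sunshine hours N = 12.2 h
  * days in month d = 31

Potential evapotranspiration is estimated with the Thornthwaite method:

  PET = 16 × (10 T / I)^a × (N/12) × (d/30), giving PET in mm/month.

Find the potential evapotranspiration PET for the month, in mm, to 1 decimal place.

99.4 mm

10T/I = 10 × 25.5 / 182.0 = 1.4011
(10T/I)^a = 1.4011^5.269 = 5.9122
Uncorrected PET = 16 × 5.9122 = 94.595 mm
Correction = (N/12)(d/30) = (12.2/12)(31/30) = 1.0506
PET = 94.595 × 1.0506 = 99.382 mm/month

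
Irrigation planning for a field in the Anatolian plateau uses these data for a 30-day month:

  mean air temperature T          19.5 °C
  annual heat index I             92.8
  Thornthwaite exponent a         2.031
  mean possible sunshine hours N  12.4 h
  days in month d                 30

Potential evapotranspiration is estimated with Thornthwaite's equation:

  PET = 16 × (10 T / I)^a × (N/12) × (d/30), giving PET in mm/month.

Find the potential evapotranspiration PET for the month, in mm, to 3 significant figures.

10T/I = 10 × 19.5 / 92.8 = 2.1013
(10T/I)^a = 2.1013^2.031 = 4.5183
Uncorrected PET = 16 × 4.5183 = 72.293 mm
Correction = (N/12)(d/30) = (12.4/12)(30/30) = 1.0333
PET = 72.293 × 1.0333 = 74.700 mm/month

74.7 mm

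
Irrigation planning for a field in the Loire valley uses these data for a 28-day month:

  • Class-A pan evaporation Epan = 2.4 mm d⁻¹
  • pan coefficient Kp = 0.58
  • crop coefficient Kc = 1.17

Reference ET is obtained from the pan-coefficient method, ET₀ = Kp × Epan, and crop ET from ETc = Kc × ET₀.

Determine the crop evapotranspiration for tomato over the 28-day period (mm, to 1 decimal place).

45.6 mm

ET₀ = 0.58 × 2.4 = 1.3920 mm/d
ETc = Kc × ET₀ = 1.17 × 1.3920 = 1.6286 mm/d
Over 28 days: 1.6286 × 28 = 45.601 mm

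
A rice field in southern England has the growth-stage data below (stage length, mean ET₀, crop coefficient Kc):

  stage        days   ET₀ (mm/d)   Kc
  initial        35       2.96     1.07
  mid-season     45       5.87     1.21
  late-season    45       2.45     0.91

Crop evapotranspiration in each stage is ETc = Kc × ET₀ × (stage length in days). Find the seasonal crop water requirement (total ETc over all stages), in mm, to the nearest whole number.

initial: 1.07 × 2.96 × 35 = 110.85 mm
mid-season: 1.21 × 5.87 × 45 = 319.62 mm
late-season: 0.91 × 2.45 × 45 = 100.33 mm
Seasonal total = 530.80 mm

531 mm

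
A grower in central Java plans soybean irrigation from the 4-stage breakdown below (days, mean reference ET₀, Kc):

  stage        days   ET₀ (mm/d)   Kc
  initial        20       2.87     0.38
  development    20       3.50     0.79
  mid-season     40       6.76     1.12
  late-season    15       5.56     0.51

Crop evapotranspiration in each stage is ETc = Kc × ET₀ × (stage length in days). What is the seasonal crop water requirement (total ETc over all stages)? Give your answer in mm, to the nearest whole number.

422 mm

initial: 0.38 × 2.87 × 20 = 21.81 mm
development: 0.79 × 3.50 × 20 = 55.30 mm
mid-season: 1.12 × 6.76 × 40 = 302.85 mm
late-season: 0.51 × 5.56 × 15 = 42.53 mm
Seasonal total = 422.49 mm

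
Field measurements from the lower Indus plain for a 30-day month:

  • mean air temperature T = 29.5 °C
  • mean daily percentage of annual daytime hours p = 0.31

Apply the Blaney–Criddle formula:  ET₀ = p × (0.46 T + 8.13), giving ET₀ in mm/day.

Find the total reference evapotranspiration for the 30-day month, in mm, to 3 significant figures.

202 mm

ET₀ = 0.31 × (0.46 × 29.5 + 8.13) = 0.31 × 21.700 = 6.7270 mm/d
Monthly total = 6.7270 × 30 = 201.810 mm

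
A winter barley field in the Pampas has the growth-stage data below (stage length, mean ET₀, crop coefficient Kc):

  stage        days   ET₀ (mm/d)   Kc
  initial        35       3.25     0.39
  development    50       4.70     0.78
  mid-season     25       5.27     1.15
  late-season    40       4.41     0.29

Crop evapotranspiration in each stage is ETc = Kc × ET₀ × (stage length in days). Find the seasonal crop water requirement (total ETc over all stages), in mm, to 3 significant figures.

430 mm

initial: 0.39 × 3.25 × 35 = 44.36 mm
development: 0.78 × 4.70 × 50 = 183.30 mm
mid-season: 1.15 × 5.27 × 25 = 151.51 mm
late-season: 0.29 × 4.41 × 40 = 51.16 mm
Seasonal total = 430.33 mm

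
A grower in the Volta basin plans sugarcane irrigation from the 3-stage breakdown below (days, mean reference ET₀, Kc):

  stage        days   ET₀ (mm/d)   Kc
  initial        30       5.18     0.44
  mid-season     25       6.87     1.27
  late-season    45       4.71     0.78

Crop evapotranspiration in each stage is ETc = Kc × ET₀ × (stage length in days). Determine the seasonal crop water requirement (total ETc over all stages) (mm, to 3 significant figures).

initial: 0.44 × 5.18 × 30 = 68.38 mm
mid-season: 1.27 × 6.87 × 25 = 218.12 mm
late-season: 0.78 × 4.71 × 45 = 165.32 mm
Seasonal total = 451.82 mm

452 mm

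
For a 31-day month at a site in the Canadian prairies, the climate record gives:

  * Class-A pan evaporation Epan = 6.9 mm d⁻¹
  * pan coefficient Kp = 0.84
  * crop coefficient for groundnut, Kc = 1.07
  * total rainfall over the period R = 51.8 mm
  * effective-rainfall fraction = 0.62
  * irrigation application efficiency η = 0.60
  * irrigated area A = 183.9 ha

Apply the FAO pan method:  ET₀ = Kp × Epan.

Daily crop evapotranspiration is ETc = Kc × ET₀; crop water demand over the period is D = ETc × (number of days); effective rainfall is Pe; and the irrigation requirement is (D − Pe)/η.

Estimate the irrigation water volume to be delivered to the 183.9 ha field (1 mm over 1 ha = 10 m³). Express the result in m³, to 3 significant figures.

491000 m³

ET₀ = 0.84 × 6.9 = 5.7960 mm/d
ETc = Kc × ET₀ = 1.07 × 5.7960 = 6.2017 mm/d
Crop demand D = ETc × 31 d = 6.2017 × 31 = 192.253 mm
Pe = 0.62 × 51.8 = 32.116 mm
D − Pe = 192.253 − 32.116 = 160.137 mm
Gross irrigation = 160.137 / 0.60 = 266.895 mm
Volume = 266.895 mm × 183.9 ha × 10 = 490819.9 m³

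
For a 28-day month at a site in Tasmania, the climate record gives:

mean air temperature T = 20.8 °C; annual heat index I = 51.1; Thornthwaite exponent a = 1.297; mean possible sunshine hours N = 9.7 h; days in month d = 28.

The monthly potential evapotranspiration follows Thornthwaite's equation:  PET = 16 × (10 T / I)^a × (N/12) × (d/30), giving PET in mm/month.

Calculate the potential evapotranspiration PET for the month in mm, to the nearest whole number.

10T/I = 10 × 20.8 / 51.1 = 4.0705
(10T/I)^a = 4.0705^1.297 = 6.1761
Uncorrected PET = 16 × 6.1761 = 98.818 mm
Correction = (N/12)(d/30) = (9.7/12)(28/30) = 0.7544
PET = 98.818 × 0.7544 = 74.548 mm/month

75 mm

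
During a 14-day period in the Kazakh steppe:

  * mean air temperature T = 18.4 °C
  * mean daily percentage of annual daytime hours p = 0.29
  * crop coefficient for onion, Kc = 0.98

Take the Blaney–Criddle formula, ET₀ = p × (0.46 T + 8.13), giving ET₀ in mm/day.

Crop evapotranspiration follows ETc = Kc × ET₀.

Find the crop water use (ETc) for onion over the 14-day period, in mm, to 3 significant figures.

ET₀ = 0.29 × (0.46 × 18.4 + 8.13) = 0.29 × 16.594 = 4.8123 mm/d
ETc = Kc × ET₀ = 0.98 × 4.8123 = 4.7161 mm/d
Over 14 days: 4.7161 × 14 = 66.025 mm

66.0 mm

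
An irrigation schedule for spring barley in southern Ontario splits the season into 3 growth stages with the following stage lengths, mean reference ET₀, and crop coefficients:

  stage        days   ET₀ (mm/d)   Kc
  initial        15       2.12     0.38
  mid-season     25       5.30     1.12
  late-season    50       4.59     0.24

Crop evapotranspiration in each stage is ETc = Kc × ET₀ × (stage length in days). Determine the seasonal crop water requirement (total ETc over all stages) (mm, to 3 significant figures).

216 mm

initial: 0.38 × 2.12 × 15 = 12.08 mm
mid-season: 1.12 × 5.30 × 25 = 148.40 mm
late-season: 0.24 × 4.59 × 50 = 55.08 mm
Seasonal total = 215.56 mm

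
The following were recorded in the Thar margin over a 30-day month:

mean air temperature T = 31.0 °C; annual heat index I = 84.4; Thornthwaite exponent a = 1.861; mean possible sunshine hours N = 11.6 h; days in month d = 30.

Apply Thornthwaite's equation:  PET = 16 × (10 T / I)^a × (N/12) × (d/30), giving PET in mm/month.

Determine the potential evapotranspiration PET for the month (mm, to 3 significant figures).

10T/I = 10 × 31.0 / 84.4 = 3.6730
(10T/I)^a = 3.6730^1.861 = 11.2591
Uncorrected PET = 16 × 11.2591 = 180.146 mm
Correction = (N/12)(d/30) = (11.6/12)(30/30) = 0.9667
PET = 180.146 × 0.9667 = 174.147 mm/month

174 mm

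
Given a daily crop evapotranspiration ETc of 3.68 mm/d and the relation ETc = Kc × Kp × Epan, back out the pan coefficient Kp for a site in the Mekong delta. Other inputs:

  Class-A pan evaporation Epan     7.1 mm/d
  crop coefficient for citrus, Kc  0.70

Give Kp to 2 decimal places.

ETc = Kc × Kp × Epan  ⇒  Kp = ETc / (Kc × Epan)
Kp = 3.68 / (0.70 × 7.1) = 3.68 / 4.970 = 0.7404

0.74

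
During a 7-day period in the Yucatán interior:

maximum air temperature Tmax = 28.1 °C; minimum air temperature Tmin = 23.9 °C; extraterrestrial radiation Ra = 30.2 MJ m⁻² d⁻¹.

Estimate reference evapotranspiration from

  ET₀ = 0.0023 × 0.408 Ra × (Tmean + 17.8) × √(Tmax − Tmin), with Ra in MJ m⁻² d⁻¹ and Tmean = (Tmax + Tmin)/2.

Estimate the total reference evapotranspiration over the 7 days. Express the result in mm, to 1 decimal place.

17.8 mm

Tmean = (28.1 + 23.9)/2 = 26.00 °C
0.408 Ra = 0.408 × 30.2 = 12.3216 mm/d equivalent
ET₀ = 0.0023 × 12.3216 × (26.00 + 17.8) × √4.2 = 0.0023 × 12.3216 × 43.80 × 2.0494 = 2.5439 mm/d
Over 7 days: 2.5439 × 7 = 17.807 mm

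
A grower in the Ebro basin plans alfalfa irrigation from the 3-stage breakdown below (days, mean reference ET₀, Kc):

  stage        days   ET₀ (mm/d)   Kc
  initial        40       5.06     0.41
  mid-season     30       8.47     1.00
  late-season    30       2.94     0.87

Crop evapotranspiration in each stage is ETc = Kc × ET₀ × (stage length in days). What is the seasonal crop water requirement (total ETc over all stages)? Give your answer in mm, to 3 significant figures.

initial: 0.41 × 5.06 × 40 = 82.98 mm
mid-season: 1.00 × 8.47 × 30 = 254.10 mm
late-season: 0.87 × 2.94 × 30 = 76.73 mm
Seasonal total = 413.81 mm

414 mm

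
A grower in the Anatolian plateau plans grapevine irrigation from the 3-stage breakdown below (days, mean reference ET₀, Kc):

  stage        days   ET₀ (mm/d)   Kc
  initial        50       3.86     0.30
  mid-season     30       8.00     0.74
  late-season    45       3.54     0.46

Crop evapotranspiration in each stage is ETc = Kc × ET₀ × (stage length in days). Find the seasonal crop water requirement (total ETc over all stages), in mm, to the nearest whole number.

initial: 0.30 × 3.86 × 50 = 57.90 mm
mid-season: 0.74 × 8.00 × 30 = 177.60 mm
late-season: 0.46 × 3.54 × 45 = 73.28 mm
Seasonal total = 308.78 mm

309 mm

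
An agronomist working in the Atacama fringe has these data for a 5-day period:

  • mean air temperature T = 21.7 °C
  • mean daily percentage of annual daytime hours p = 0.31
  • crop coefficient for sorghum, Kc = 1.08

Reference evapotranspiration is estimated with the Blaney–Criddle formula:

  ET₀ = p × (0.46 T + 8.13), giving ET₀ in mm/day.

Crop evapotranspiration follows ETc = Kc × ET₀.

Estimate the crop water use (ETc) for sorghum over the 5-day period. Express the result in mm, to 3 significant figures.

ET₀ = 0.31 × (0.46 × 21.7 + 8.13) = 0.31 × 18.112 = 5.6147 mm/d
ETc = Kc × ET₀ = 1.08 × 5.6147 = 6.0639 mm/d
Over 5 days: 6.0639 × 5 = 30.320 mm

30.3 mm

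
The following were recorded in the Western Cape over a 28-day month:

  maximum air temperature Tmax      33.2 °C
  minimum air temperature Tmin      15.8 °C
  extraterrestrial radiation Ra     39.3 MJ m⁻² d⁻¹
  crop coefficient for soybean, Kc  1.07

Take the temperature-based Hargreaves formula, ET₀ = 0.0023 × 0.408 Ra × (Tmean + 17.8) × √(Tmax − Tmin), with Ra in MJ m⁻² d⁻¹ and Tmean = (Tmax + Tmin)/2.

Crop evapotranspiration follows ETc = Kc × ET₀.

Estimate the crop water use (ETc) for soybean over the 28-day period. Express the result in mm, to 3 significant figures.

Tmean = (33.2 + 15.8)/2 = 24.50 °C
0.408 Ra = 0.408 × 39.3 = 16.0344 mm/d equivalent
ET₀ = 0.0023 × 16.0344 × (24.50 + 17.8) × √17.4 = 0.0023 × 16.0344 × 42.30 × 4.1713 = 6.5072 mm/d
ETc = Kc × ET₀ = 1.07 × 6.5072 = 6.9627 mm/d
Over 28 days: 6.9627 × 28 = 194.956 mm

195 mm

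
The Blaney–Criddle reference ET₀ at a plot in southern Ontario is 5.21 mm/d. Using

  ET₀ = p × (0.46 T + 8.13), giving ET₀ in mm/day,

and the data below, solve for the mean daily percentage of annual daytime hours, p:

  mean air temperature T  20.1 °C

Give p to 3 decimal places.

0.300

p = ET₀ / (0.46 T + 8.13) = 5.21 / (0.46 × 20.1 + 8.13) = 5.21 / 17.376 = 0.2998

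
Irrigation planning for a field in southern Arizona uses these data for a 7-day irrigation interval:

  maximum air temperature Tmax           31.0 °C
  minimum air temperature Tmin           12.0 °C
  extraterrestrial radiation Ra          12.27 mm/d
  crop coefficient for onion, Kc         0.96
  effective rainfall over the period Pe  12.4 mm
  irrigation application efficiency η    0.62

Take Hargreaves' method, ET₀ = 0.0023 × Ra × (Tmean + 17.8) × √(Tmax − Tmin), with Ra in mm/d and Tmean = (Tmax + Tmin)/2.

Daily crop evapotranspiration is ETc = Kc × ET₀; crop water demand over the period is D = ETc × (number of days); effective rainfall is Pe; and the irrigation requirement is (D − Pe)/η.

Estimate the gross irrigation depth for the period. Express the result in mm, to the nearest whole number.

32 mm

Tmean = (31.0 + 12.0)/2 = 21.50 °C
ET₀ = 0.0023 × 12.27 × (21.50 + 17.8) × √19.0 = 0.0023 × 12.27 × 39.30 × 4.3589 = 4.8344 mm/d
ETc = Kc × ET₀ = 0.96 × 4.8344 = 4.6410 mm/d
Crop demand D = ETc × 7 d = 4.6410 × 7 = 32.487 mm
D − Pe = 32.487 − 12.4 = 20.087 mm
Gross irrigation = 20.087 / 0.62 = 32.398 mm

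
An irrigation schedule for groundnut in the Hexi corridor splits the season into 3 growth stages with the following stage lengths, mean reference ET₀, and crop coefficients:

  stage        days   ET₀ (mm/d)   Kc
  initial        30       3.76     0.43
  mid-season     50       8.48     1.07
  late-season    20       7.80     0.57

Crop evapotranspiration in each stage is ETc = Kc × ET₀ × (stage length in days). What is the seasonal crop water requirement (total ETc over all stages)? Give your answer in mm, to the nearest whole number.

initial: 0.43 × 3.76 × 30 = 48.50 mm
mid-season: 1.07 × 8.48 × 50 = 453.68 mm
late-season: 0.57 × 7.80 × 20 = 88.92 mm
Seasonal total = 591.10 mm

591 mm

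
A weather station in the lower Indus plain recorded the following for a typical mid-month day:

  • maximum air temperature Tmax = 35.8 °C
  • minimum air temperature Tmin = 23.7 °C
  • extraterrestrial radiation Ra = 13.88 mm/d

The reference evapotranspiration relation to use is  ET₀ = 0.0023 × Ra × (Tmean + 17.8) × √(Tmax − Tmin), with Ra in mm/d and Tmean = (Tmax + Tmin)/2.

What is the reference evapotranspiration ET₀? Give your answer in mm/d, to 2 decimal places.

Tmean = (35.8 + 23.7)/2 = 29.75 °C
ET₀ = 0.0023 × 13.88 × (29.75 + 17.8) × √12.1 = 0.0023 × 13.88 × 47.55 × 3.4785 = 5.2803 mm/d

5.28 mm/d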